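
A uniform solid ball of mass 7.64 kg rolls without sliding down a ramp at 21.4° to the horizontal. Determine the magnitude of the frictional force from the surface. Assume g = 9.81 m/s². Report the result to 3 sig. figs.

For this body I = (2/5)MR², i.e. k = I/(MR²) = 0.4.
Translational: Mg sinθ − f = Ma. Rotational about the CM: fR = Iα = kMRa, so f = kMa.
Combining, a = g sinθ/(1+k) and f = kMa = kMg sinθ/(1+k).
f = 0.4 × 7.64 × 9.81 × sin21.4° / 1.4 ≈ 7.81 N.

f ≈ 7.81 N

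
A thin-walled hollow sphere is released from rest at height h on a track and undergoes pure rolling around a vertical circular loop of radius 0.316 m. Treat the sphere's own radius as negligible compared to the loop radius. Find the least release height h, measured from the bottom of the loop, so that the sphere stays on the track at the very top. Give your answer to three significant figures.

With I = (2/3)MR², the ratio k = I/(MR²) is 2/3.
At the top of the loop, the minimum-contact condition is Mg = Mv_top²/r, so v_top² = gr.
With ω = v/R, the kinetic energy at speed v is ½(1+k)Mv² = (5/6)Mv².
Energy conservation from release (height h) to the top (height 2r): Mgh = Mg(2r) + (5/6)M·gr.
Thus h_min = 2r + (1+k)r/2 = r(2 + 1.667/2) = 0.316 × 2.833 ≈ 0.895 m.

h_min ≈ 0.895 m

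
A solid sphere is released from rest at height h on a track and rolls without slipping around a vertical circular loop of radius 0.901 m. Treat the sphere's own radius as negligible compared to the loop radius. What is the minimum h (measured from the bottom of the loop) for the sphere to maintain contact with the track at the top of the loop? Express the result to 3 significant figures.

The moment of inertia is (2/5)MR², giving k ≡ I/(MR²) = 0.4.
At the top of the loop, the minimum-contact condition is Mg = Mv_top²/r, so v_top² = gr.
With ω = v/R, the kinetic energy at speed v is ½(1+k)Mv² = (7/10)Mv².
Energy conservation from release (height h) to the top (height 2r): Mgh = Mg(2r) + (7/10)M·gr.
Thus h_min = 2r + (1+k)r/2 = r(2 + 1.4/2) = 0.901 × 2.7 ≈ 2.43 m.

h_min ≈ 2.43 m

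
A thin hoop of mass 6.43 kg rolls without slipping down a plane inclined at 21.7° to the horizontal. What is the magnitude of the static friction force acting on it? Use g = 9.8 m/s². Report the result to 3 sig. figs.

Here I = MR², so the shape factor k = I/(MR²) = 1.
Translational: Mg sinθ − f = Ma. Rotational about the CM: fR = Iα = kMRa, so f = kMa.
Combining, a = g sinθ/(1+k) and f = kMa = kMg sinθ/(1+k).
f = 1 × 6.43 × 9.8 × sin21.7° / 2 ≈ 11.6 N.

f ≈ 11.6 N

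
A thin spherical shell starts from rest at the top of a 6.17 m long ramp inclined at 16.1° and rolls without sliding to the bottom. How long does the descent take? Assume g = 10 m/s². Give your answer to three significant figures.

t ≈ 2.72 s

The moment of inertia is (2/3)MR², giving k ≡ I/(MR²) = 2/3.
Newton's second law down the slope: Mg sinθ − f = Ma. The torque equation fR = Iα (with α = a/R) gives f = kMa.
Hence a = g sinθ/(1+k) = 10×sin16.1°/1.667 = 1.664 m/s².
Starting from rest, L = ½at², so t = √(2L/a) = √(2×6.17/1.664) ≈ 2.72 s.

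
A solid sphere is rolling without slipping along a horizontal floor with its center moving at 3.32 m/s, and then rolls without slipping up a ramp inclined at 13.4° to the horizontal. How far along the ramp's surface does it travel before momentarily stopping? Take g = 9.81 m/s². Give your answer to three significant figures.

For this body I = (2/5)MR², i.e. k = I/(MR²) = 0.4.
Since it rolls without slipping, ω = v/R and KE = ½Mv² + ½Iω² = ½(1+k)Mv² = (7/10)Mv².
Setting this equal to Mgh gives the vertical rise h = (1+k)v₀²/(2g) = 1.4×3.32²/(2×9.81) = 0.7865 m.
Along the incline, d = h/sinθ = 0.7865/sin13.4° ≈ 3.39 m.

d ≈ 3.39 m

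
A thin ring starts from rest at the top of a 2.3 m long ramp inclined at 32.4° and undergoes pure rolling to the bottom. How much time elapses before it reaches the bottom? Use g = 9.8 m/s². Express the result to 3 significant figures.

For this body I = MR², i.e. k = I/(MR²) = 1.
Along the incline Mg sinθ − f = Ma, and torque about the center fR = Iα = kMR²(a/R) gives f = kMa.
Hence a = g sinθ/(1+k) = 9.8×sin32.4°/2 = 2.626 m/s².
With constant a from rest, t = √(2L/a) = √(2·2.3/2.626) ≈ 1.32 s.

t ≈ 1.32 s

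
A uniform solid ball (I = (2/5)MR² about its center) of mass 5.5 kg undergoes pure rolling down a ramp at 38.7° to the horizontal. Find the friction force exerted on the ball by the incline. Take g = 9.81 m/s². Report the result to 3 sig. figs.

The moment of inertia is (2/5)MR², giving k ≡ I/(MR²) = 0.4.
Newton's second law down the slope: Mg sinθ − f = Ma. The torque equation fR = Iα (with α = a/R) gives f = kMa.
Combining, a = g sinθ/(1+k) and f = kMa = kMg sinθ/(1+k).
f = 0.4 × 5.5 × 9.81 × sin38.7° / 1.4 ≈ 9.64 N.

f ≈ 9.64 N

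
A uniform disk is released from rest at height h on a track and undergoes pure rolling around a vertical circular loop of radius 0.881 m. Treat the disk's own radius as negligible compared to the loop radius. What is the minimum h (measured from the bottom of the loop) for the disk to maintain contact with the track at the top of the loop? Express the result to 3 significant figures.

h_min ≈ 2.42 m

The moment of inertia is (1/2)MR², giving k ≡ I/(MR²) = 0.5.
At the top of the loop, the minimum-contact condition is Mg = Mv_top²/r, so v_top² = gr.
With ω = v/R, the kinetic energy at speed v is ½(1+k)Mv² = (3/4)Mv².
Energy conservation from release (height h) to the top (height 2r): Mgh = Mg(2r) + (3/4)M·gr.
Thus h_min = 2r + (1+k)r/2 = r(2 + 1.5/2) = 0.881 × 2.75 ≈ 2.42 m.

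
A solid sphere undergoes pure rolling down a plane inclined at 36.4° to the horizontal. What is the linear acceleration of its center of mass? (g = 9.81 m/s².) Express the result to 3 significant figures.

a ≈ 4.16 m/s²

The moment of inertia is (2/5)MR², giving k ≡ I/(MR²) = 0.4.
Translational: Mg sinθ − f = Ma. Rotational about the CM: fR = Iα = kMRa, so f = kMa.
Eliminating f: Mg sinθ = (1+k)Ma, so a = g sinθ/(1+k) = 9.81 × sin36.4° / 1.4 ≈ 4.16 m/s².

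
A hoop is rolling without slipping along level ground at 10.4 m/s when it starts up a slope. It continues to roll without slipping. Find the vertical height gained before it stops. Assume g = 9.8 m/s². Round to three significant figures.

Here I = MR², so the shape factor k = I/(MR²) = 1.
Rolling without slipping gives ω = v/R, so the total kinetic energy is ½Mv² + ½Iω² = ½(1+k)Mv² = Mv².
All of this converts to potential energy at the highest point: Mv₀² = Mgh.
Thus h = (1+k)v₀²/(2g) = 2 × 10.4² / (2 × 9.8) ≈ 11.0 m.

h ≈ 11.0 m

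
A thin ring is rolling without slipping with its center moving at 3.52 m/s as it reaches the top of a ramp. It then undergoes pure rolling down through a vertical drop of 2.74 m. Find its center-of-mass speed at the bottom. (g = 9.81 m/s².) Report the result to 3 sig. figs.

Here I = MR², so the shape factor k = I/(MR²) = 1.
The rolling condition ω = v/R makes the rotational term ½I(v/R)² = ½kMv², so KE_total = ½(1+k)Mv² = Mv².
Conserving energy between top and bottom: Mv² = Mv₀² + Mgh, hence v² = v₀² + 2gh/(1+k).
v = √(3.52² + 2×9.81×2.74/2) = √39.27 ≈ 6.27 m/s.

v ≈ 6.27 m/s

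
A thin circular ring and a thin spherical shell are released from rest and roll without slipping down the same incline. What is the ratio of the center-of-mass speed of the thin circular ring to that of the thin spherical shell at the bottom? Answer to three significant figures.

v_ratio ≈ 0.913

Each satisfies Mgh = ½(1+k)Mv² with k = I/(MR²), so v ∝ 1/√(1+k).
For the thin circular ring k = 1; for the thin spherical shell k = 2/3.
v₁/v₂ = √((1+k₂)/(1+k₁)) = √(1.667/2) ≈ 0.913.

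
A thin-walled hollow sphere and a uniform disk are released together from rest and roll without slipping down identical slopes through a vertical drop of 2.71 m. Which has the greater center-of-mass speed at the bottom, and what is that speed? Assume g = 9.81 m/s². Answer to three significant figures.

For rolling without slipping, Mgh = ½(1+k)Mv² where k = I/(MR²), so v = √(2gh/(1+k)).
Thin-walled hollow sphere: k = 2/3, giving v = √(2×9.81×2.71/1.667) = 5.648 m/s.
Uniform disk: k = 0.5, giving v = √(2×9.81×2.71/1.5) = 5.954 m/s.
The smaller k wins: the uniform disk, at ≈ 5.95 m/s.

the uniform disk, at v ≈ 5.95 m/s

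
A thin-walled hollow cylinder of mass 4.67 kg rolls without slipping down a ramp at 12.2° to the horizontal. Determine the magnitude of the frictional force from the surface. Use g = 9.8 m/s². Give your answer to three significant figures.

With I = MR², the ratio k = I/(MR²) is 1.
Along the incline Mg sinθ − f = Ma, and torque about the center fR = Iα = kMR²(a/R) gives f = kMa.
Combining, a = g sinθ/(1+k) and f = kMa = kMg sinθ/(1+k).
f = 1 × 4.67 × 9.8 × sin12.2° / 2 ≈ 4.84 N.

f ≈ 4.84 N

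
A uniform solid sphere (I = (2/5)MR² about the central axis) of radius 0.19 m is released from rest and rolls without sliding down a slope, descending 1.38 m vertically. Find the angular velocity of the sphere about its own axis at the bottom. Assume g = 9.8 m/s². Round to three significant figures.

Here I = (2/5)MR², so the shape factor k = I/(MR²) = 0.4.
Rolling without slipping gives ω = v/R, so the total kinetic energy is ½Mv² + ½Iω² = ½(1+k)Mv² = (7/10)Mv².
Energy conservation Mgh = ½(1+k)Mv² gives v = √(2gh/(1+k)) = √(2 × 9.8 × 1.38 / 1.4) = 4.395 m/s.
Then ω = v/R = 4.395 / 0.19 ≈ 23.1 rad/s.

ω ≈ 23.1 rad/s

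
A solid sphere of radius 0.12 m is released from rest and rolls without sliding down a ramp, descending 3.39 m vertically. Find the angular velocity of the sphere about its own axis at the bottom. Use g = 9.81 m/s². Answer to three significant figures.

For this body I = (2/5)MR², i.e. k = I/(MR²) = 0.4.
Rolling without slipping gives ω = v/R, so the total kinetic energy is ½Mv² + ½Iω² = ½(1+k)Mv² = (7/10)Mv².
Energy conservation Mgh = ½(1+k)Mv² gives v = √(2gh/(1+k)) = √(2 × 9.81 × 3.39 / 1.4) = 6.893 m/s.
The angular speed follows from ω = v/R = 6.893/0.12 ≈ 57.4 rad/s.

ω ≈ 57.4 rad/s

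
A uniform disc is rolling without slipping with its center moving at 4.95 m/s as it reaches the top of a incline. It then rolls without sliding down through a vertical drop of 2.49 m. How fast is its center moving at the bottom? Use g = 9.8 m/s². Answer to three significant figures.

v ≈ 7.55 m/s

Here I = (1/2)MR², so the shape factor k = I/(MR²) = 0.5.
Pure rolling means v = ωR; then KE = ½Mv² + ½I(v/R)² = ½(1+k)Mv² = (3/4)Mv².
Energy conservation: (3/4)Mv₀² + Mgh = (3/4)Mv², so v² = v₀² + 2gh/(1+k).
v = √(4.95² + 2×9.8×2.49/1.5) = √57.04 ≈ 7.55 m/s.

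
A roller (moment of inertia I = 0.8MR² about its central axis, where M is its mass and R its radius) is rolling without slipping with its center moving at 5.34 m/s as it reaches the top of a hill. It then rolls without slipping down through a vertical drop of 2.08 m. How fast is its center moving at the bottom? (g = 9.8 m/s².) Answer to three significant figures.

v ≈ 7.15 m/s

Here I = 0.8MR², so the shape factor k = I/(MR²) = 0.8.
The rolling condition ω = v/R makes the rotational term ½I(v/R)² = ½kMv², so KE_total = ½(1+k)Mv² = (9/10)Mv².
Conserving energy between top and bottom: (9/10)Mv² = (9/10)Mv₀² + Mgh, hence v² = v₀² + 2gh/(1+k).
v = √(5.34² + 2×9.8×2.08/1.8) = √51.16 ≈ 7.15 m/s.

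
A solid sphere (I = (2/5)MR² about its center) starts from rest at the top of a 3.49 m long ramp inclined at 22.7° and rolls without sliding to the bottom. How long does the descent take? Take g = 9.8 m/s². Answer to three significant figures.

t ≈ 1.61 s

With I = (2/5)MR², the ratio k = I/(MR²) is 0.4.
Translational: Mg sinθ − f = Ma. Rotational about the CM: fR = Iα = kMRa, so f = kMa.
Hence a = g sinθ/(1+k) = 9.8×sin22.7°/1.4 = 2.701 m/s².
Starting from rest, L = ½at², so t = √(2L/a) = √(2×3.49/2.701) ≈ 1.61 s.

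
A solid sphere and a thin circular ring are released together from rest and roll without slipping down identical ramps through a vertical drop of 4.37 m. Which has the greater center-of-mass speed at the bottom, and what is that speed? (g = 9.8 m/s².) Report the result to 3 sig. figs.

the solid sphere, at v ≈ 7.82 m/s

For rolling without slipping, Mgh = ½(1+k)Mv² where k = I/(MR²), so v = √(2gh/(1+k)).
Solid sphere: k = 0.4, giving v = √(2×9.8×4.37/1.4) = 7.822 m/s.
Thin circular ring: k = 1, giving v = √(2×9.8×4.37/2) = 6.544 m/s.
The smaller k wins: the solid sphere, at ≈ 7.82 m/s.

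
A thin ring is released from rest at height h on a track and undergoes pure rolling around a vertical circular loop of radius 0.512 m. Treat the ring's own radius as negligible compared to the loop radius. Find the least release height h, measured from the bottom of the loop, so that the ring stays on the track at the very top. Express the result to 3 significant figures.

h_min ≈ 1.54 m

Here I = MR², so the shape factor k = I/(MR²) = 1.
At the top, contact is just lost when gravity alone supplies the centripetal force: Mg = Mv_top²/r, i.e. v_top² = gr.
With ω = v/R, the kinetic energy at speed v is ½(1+k)Mv² = Mv².
Energy conservation from release (height h) to the top (height 2r): Mgh = Mg(2r) + M·gr.
Thus h_min = 2r + (1+k)r/2 = r(2 + 2/2) = 0.512 × 3 ≈ 1.54 m.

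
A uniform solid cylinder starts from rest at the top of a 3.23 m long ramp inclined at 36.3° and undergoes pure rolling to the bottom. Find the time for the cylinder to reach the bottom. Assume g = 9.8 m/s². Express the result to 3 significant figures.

t ≈ 1.29 s

With I = (1/2)MR², the ratio k = I/(MR²) is 0.5.
Along the incline Mg sinθ − f = Ma, and torque about the center fR = Iα = kMR²(a/R) gives f = kMa.
Hence a = g sinθ/(1+k) = 9.8×sin36.3°/1.5 = 3.868 m/s².
Starting from rest, L = ½at², so t = √(2L/a) = √(2×3.23/3.868) ≈ 1.29 s.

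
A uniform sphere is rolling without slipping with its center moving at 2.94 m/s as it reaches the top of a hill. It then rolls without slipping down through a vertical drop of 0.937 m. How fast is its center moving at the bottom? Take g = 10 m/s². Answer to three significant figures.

Here I = (2/5)MR², so the shape factor k = I/(MR²) = 0.4.
The rolling condition ω = v/R makes the rotational term ½I(v/R)² = ½kMv², so KE_total = ½(1+k)Mv² = (7/10)Mv².
Conserving energy between top and bottom: (7/10)Mv² = (7/10)Mv₀² + Mgh, hence v² = v₀² + 2gh/(1+k).
v = √(2.94² + 2×10×0.937/1.4) = √22.03 ≈ 4.69 m/s.

v ≈ 4.69 m/s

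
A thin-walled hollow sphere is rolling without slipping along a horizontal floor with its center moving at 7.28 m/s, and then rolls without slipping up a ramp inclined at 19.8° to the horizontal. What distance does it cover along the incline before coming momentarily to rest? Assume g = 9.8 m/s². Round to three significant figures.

d ≈ 13.3 m

Here I = (2/3)MR², so the shape factor k = I/(MR²) = 2/3.
Rolling without slipping gives ω = v/R, so the total kinetic energy is ½Mv² + ½Iω² = ½(1+k)Mv² = (5/6)Mv².
Setting this equal to Mgh gives the vertical rise h = (1+k)v₀²/(2g) = 1.667×7.28²/(2×9.8) = 4.507 m.
The distance along the slope is d = h/sinθ = 4.507/sin19.8° ≈ 13.3 m.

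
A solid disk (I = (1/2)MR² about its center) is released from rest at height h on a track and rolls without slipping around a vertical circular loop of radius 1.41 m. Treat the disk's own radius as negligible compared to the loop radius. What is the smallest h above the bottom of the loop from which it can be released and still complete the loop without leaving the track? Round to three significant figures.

Here I = (1/2)MR², so the shape factor k = I/(MR²) = 0.5.
At the top of the loop, the minimum-contact condition is Mg = Mv_top²/r, so v_top² = gr.
With ω = v/R, the kinetic energy at speed v is ½(1+k)Mv² = (3/4)Mv².
Energy conservation from release (height h) to the top (height 2r): Mgh = Mg(2r) + (3/4)M·gr.
Thus h_min = 2r + (1+k)r/2 = r(2 + 1.5/2) = 1.41 × 2.75 ≈ 3.88 m.

h_min ≈ 3.88 m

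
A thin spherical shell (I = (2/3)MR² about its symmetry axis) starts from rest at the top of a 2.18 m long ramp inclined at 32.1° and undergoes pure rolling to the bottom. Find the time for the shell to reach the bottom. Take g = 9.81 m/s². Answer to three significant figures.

t ≈ 1.18 s

With I = (2/3)MR², the ratio k = I/(MR²) is 2/3.
Along the incline Mg sinθ − f = Ma, and torque about the center fR = Iα = kMR²(a/R) gives f = kMa.
Hence a = g sinθ/(1+k) = 9.81×sin32.1°/1.667 = 3.128 m/s².
Starting from rest, L = ½at², so t = √(2L/a) = √(2×2.18/3.128) ≈ 1.18 s.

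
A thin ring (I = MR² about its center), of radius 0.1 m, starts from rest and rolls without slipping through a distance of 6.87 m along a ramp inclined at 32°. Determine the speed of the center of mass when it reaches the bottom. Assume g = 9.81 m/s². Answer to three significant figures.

For this body I = MR², i.e. k = I/(MR²) = 1.
Since it rolls without slipping, ω = v/R and KE = ½Mv² + ½Iω² = ½(1+k)Mv² = Mv².
The vertical drop is h = L sinθ = 6.87 × sin32° = 3.641 m.
Energy conservation: Mgh = Mv², so v = √(2gh/(1+k)) = √(2 × 9.81 × 3.641 / 2) ≈ 5.98 m/s.

v ≈ 5.98 m/s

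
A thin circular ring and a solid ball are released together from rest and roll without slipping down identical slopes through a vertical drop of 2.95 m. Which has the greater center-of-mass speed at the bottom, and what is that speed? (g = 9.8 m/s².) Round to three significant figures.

For rolling without slipping, Mgh = ½(1+k)Mv² where k = I/(MR²), so v = √(2gh/(1+k)).
Thin circular ring: k = 1, giving v = √(2×9.8×2.95/2) = 5.377 m/s.
Solid ball: k = 0.4, giving v = √(2×9.8×2.95/1.4) = 6.427 m/s.
The smaller k wins: the solid ball, at ≈ 6.43 m/s.

the solid ball, at v ≈ 6.43 m/s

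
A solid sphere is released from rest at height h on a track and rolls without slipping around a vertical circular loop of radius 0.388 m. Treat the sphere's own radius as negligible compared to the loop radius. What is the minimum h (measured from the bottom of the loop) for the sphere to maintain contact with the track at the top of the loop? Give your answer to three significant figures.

For this body I = (2/5)MR², i.e. k = I/(MR²) = 0.4.
At the top of the loop, the minimum-contact condition is Mg = Mv_top²/r, so v_top² = gr.
With ω = v/R, the kinetic energy at speed v is ½(1+k)Mv² = (7/10)Mv².
Energy conservation from release (height h) to the top (height 2r): Mgh = Mg(2r) + (7/10)M·gr.
Thus h_min = 2r + (1+k)r/2 = r(2 + 1.4/2) = 0.388 × 2.7 ≈ 1.05 m.

h_min ≈ 1.05 m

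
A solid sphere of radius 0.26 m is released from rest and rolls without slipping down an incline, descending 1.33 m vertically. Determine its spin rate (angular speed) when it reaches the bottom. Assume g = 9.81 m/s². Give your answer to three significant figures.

ω ≈ 16.6 rad/s

With I = (2/5)MR², the ratio k = I/(MR²) is 0.4.
Pure rolling means v = ωR; then KE = ½Mv² + ½I(v/R)² = ½(1+k)Mv² = (7/10)Mv².
Energy conservation Mgh = ½(1+k)Mv² gives v = √(2gh/(1+k)) = √(2 × 9.81 × 1.33 / 1.4) = 4.317 m/s.
The angular speed follows from ω = v/R = 4.317/0.26 ≈ 16.6 rad/s.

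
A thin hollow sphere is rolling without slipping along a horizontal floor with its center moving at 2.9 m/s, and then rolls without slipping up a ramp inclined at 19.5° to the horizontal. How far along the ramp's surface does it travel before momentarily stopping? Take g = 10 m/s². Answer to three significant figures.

d ≈ 2.10 m

The moment of inertia is (2/3)MR², giving k ≡ I/(MR²) = 2/3.
Pure rolling means v = ωR; then KE = ½Mv² + ½I(v/R)² = ½(1+k)Mv² = (5/6)Mv².
Setting this equal to Mgh gives the vertical rise h = (1+k)v₀²/(2g) = 1.667×2.9²/(2×10) = 0.7008 m.
The distance along the slope is d = h/sinθ = 0.7008/sin19.5° ≈ 2.10 m.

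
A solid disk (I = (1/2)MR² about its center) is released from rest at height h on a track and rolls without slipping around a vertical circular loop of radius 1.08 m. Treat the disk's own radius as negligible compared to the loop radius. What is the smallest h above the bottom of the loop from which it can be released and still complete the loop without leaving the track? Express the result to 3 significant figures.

h_min ≈ 2.97 m

With I = (1/2)MR², the ratio k = I/(MR²) is 0.5.
At the top, contact is just lost when gravity alone supplies the centripetal force: Mg = Mv_top²/r, i.e. v_top² = gr.
With ω = v/R, the kinetic energy at speed v is ½(1+k)Mv² = (3/4)Mv².
Energy conservation from release (height h) to the top (height 2r): Mgh = Mg(2r) + (3/4)M·gr.
Thus h_min = 2r + (1+k)r/2 = r(2 + 1.5/2) = 1.08 × 2.75 ≈ 2.97 m.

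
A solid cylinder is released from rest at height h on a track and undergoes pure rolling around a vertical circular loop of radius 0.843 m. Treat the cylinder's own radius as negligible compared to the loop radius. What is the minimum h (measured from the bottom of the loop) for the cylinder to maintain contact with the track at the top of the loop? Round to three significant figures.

h_min ≈ 2.32 m

Here I = (1/2)MR², so the shape factor k = I/(MR²) = 0.5.
At the top, contact is just lost when gravity alone supplies the centripetal force: Mg = Mv_top²/r, i.e. v_top² = gr.
With ω = v/R, the kinetic energy at speed v is ½(1+k)Mv² = (3/4)Mv².
Energy conservation from release (height h) to the top (height 2r): Mgh = Mg(2r) + (3/4)M·gr.
Thus h_min = 2r + (1+k)r/2 = r(2 + 1.5/2) = 0.843 × 2.75 ≈ 2.32 m.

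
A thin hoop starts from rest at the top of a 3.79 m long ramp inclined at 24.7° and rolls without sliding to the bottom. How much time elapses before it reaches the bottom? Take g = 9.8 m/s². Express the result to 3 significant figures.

t ≈ 1.92 s

Here I = MR², so the shape factor k = I/(MR²) = 1.
Newton's second law down the slope: Mg sinθ − f = Ma. The torque equation fR = Iα (with α = a/R) gives f = kMa.
Hence a = g sinθ/(1+k) = 9.8×sin24.7°/2 = 2.048 m/s².
Starting from rest, L = ½at², so t = √(2L/a) = √(2×3.79/2.048) ≈ 1.92 s.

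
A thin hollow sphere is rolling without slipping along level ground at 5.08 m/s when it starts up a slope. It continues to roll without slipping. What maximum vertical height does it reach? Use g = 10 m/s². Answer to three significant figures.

The moment of inertia is (2/3)MR², giving k ≡ I/(MR²) = 2/3.
The rolling condition ω = v/R makes the rotational term ½I(v/R)² = ½kMv², so KE_total = ½(1+k)Mv² = (5/6)Mv².
All of this converts to potential energy at the highest point: (5/6)Mv₀² = Mgh.
Thus h = (1+k)v₀²/(2g) = 1.667 × 5.08² / (2 × 10) ≈ 2.15 m.

h ≈ 2.15 m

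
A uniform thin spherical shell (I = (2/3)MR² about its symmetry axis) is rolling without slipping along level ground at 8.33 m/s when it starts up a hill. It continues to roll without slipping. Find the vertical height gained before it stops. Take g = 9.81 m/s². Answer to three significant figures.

For this body I = (2/3)MR², i.e. k = I/(MR²) = 2/3.
The rolling condition ω = v/R makes the rotational term ½I(v/R)² = ½kMv², so KE_total = ½(1+k)Mv² = (5/6)Mv².
At the top the kinetic energy is zero, so (5/6)Mv₀² = Mgh.
Thus h = (1+k)v₀²/(2g) = 1.667 × 8.33² / (2 × 9.81) ≈ 5.89 m.

h ≈ 5.89 m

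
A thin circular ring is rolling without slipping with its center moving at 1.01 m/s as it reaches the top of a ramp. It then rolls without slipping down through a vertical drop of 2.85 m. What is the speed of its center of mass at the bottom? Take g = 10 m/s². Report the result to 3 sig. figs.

The moment of inertia is MR², giving k ≡ I/(MR²) = 1.
Since it rolls without slipping, ω = v/R and KE = ½Mv² + ½Iω² = ½(1+k)Mv² = Mv².
Energy conservation: Mv₀² + Mgh = Mv², so v² = v₀² + 2gh/(1+k).
v = √(1.01² + 2×10×2.85/2) = √29.52 ≈ 5.43 m/s.

v ≈ 5.43 m/s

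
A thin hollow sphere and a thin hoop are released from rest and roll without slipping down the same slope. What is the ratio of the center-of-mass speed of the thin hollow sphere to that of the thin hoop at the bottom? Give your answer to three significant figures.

v_ratio ≈ 1.10

Each satisfies Mgh = ½(1+k)Mv² with k = I/(MR²), so v ∝ 1/√(1+k).
For the thin hollow sphere k = 2/3; for the thin hoop k = 1.
v₁/v₂ = √((1+k₂)/(1+k₁)) = √(2/1.667) ≈ 1.10.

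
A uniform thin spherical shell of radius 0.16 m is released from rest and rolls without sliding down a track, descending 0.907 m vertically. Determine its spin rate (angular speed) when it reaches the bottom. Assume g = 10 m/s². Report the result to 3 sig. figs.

ω ≈ 20.6 rad/s

For this body I = (2/3)MR², i.e. k = I/(MR²) = 2/3.
Pure rolling means v = ωR; then KE = ½Mv² + ½I(v/R)² = ½(1+k)Mv² = (5/6)Mv².
Energy conservation Mgh = ½(1+k)Mv² gives v = √(2gh/(1+k)) = √(2 × 10 × 0.907 / 1.667) = 3.299 m/s.
Then ω = v/R = 3.299 / 0.16 ≈ 20.6 rad/s.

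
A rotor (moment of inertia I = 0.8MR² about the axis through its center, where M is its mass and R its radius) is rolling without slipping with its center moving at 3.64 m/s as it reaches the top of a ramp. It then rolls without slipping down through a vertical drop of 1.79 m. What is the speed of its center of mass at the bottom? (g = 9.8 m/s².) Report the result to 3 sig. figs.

For this body I = 0.8MR², i.e. k = I/(MR²) = 0.8.
Rolling without slipping gives ω = v/R, so the total kinetic energy is ½Mv² + ½Iω² = ½(1+k)Mv² = (9/10)Mv².
Energy conservation: (9/10)Mv₀² + Mgh = (9/10)Mv², so v² = v₀² + 2gh/(1+k).
v = √(3.64² + 2×9.8×1.79/1.8) = √32.74 ≈ 5.72 m/s.

v ≈ 5.72 m/s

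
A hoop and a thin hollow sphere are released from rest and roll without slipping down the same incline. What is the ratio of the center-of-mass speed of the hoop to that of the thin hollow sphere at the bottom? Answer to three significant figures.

Each satisfies Mgh = ½(1+k)Mv² with k = I/(MR²), so v ∝ 1/√(1+k).
For the hoop k = 1; for the thin hollow sphere k = 2/3.
v₁/v₂ = √((1+k₂)/(1+k₁)) = √(1.667/2) ≈ 0.913.

v_ratio ≈ 0.913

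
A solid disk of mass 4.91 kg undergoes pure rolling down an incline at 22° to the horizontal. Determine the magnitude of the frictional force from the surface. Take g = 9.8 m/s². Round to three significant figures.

f ≈ 6.01 N

For this body I = (1/2)MR², i.e. k = I/(MR²) = 0.5.
Translational: Mg sinθ − f = Ma. Rotational about the CM: fR = Iα = kMRa, so f = kMa.
Combining, a = g sinθ/(1+k) and f = kMa = kMg sinθ/(1+k).
f = 0.5 × 4.91 × 9.8 × sin22° / 1.5 ≈ 6.01 N.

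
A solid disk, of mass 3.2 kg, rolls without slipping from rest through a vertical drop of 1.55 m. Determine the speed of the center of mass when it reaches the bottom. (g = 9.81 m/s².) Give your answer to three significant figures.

v ≈ 4.50 m/s

For this body I = (1/2)MR², i.e. k = I/(MR²) = 0.5.
Pure rolling means v = ωR; then KE = ½Mv² + ½I(v/R)² = ½(1+k)Mv² = (3/4)Mv².
Setting Mgh = (3/4)Mv² gives v = √(2gh/(1+k)) = √(2·9.81·1.55/1.5) ≈ 4.50 m/s.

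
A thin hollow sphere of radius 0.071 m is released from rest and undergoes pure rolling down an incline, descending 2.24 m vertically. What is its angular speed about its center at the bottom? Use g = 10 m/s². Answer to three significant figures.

ω ≈ 73.0 rad/s

Here I = (2/3)MR², so the shape factor k = I/(MR²) = 2/3.
Pure rolling means v = ωR; then KE = ½Mv² + ½I(v/R)² = ½(1+k)Mv² = (5/6)Mv².
Energy conservation Mgh = ½(1+k)Mv² gives v = √(2gh/(1+k)) = √(2 × 10 × 2.24 / 1.667) = 5.185 m/s.
Then ω = v/R = 5.185 / 0.071 ≈ 73.0 rad/s.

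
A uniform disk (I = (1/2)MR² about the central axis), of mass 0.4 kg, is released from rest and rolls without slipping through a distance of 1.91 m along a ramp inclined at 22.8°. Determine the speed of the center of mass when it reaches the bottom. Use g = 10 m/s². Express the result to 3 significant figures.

v ≈ 3.14 m/s

Here I = (1/2)MR², so the shape factor k = I/(MR²) = 0.5.
Since it rolls without slipping, ω = v/R and KE = ½Mv² + ½Iω² = ½(1+k)Mv² = (3/4)Mv².
The vertical drop is h = L sinθ = 1.91 × sin22.8° = 0.7402 m.
Setting Mgh = (3/4)Mv² gives v = √(2gh/(1+k)) = √(2·10·0.7402/1.5) ≈ 3.14 m/s.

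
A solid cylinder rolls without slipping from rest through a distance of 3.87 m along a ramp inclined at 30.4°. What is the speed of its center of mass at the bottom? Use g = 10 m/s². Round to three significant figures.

v ≈ 5.11 m/s

Here I = (1/2)MR², so the shape factor k = I/(MR²) = 0.5.
The rolling condition ω = v/R makes the rotational term ½I(v/R)² = ½kMv², so KE_total = ½(1+k)Mv² = (3/4)Mv².
The vertical drop is h = L sinθ = 3.87 × sin30.4° = 1.958 m.
Energy conservation: Mgh = (3/4)Mv², so v = √(2gh/(1+k)) = √(2 × 10 × 1.958 / 1.5) ≈ 5.11 m/s.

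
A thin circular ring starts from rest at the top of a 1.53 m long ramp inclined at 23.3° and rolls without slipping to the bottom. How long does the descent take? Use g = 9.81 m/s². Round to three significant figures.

For this body I = MR², i.e. k = I/(MR²) = 1.
Newton's second law down the slope: Mg sinθ − f = Ma. The torque equation fR = Iα (with α = a/R) gives f = kMa.
Hence a = g sinθ/(1+k) = 9.81×sin23.3°/2 = 1.94 m/s².
Starting from rest, L = ½at², so t = √(2L/a) = √(2×1.53/1.94) ≈ 1.26 s.

t ≈ 1.26 s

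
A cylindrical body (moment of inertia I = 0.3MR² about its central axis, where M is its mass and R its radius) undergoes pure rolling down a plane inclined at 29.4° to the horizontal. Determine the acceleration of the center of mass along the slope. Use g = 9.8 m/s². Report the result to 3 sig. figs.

Here I = 0.3MR², so the shape factor k = I/(MR²) = 0.3.
Along the incline Mg sinθ − f = Ma, and torque about the center fR = Iα = kMR²(a/R) gives f = kMa.
Eliminating f: Mg sinθ = (1+k)Ma, so a = g sinθ/(1+k) = 9.8 × sin29.4° / 1.3 ≈ 3.70 m/s².

a ≈ 3.70 m/s²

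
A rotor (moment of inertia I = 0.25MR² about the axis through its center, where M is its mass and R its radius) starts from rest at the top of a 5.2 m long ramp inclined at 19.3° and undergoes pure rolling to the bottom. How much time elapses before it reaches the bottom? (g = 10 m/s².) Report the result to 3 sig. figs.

The moment of inertia is 0.25MR², giving k ≡ I/(MR²) = 0.25.
Translational: Mg sinθ − f = Ma. Rotational about the CM: fR = Iα = kMRa, so f = kMa.
Hence a = g sinθ/(1+k) = 10×sin19.3°/1.25 = 2.644 m/s².
Starting from rest, L = ½at², so t = √(2L/a) = √(2×5.2/2.644) ≈ 1.98 s.

t ≈ 1.98 s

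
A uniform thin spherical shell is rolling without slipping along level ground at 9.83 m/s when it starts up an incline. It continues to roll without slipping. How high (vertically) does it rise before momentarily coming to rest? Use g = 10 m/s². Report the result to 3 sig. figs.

h ≈ 8.05 m

With I = (2/3)MR², the ratio k = I/(MR²) is 2/3.
Rolling without slipping gives ω = v/R, so the total kinetic energy is ½Mv² + ½Iω² = ½(1+k)Mv² = (5/6)Mv².
At the top the kinetic energy is zero, so (5/6)Mv₀² = Mgh.
Thus h = (1+k)v₀²/(2g) = 1.667 × 9.83² / (2 × 10) ≈ 8.05 m.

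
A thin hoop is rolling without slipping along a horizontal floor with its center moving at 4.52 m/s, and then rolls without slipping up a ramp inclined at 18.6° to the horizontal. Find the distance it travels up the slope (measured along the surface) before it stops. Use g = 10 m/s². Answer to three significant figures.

d ≈ 6.41 m

For this body I = MR², i.e. k = I/(MR²) = 1.
Since it rolls without slipping, ω = v/R and KE = ½Mv² + ½Iω² = ½(1+k)Mv² = Mv².
Setting this equal to Mgh gives the vertical rise h = (1+k)v₀²/(2g) = 2×4.52²/(2×10) = 2.043 m.
Along the incline, d = h/sinθ = 2.043/sin18.6° ≈ 6.41 m.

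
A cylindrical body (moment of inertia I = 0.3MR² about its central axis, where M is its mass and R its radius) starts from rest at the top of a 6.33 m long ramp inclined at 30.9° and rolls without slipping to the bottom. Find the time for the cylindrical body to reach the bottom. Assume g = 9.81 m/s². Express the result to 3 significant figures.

The moment of inertia is 0.3MR², giving k ≡ I/(MR²) = 0.3.
Translational: Mg sinθ − f = Ma. Rotational about the CM: fR = Iα = kMRa, so f = kMa.
Hence a = g sinθ/(1+k) = 9.81×sin30.9°/1.3 = 3.875 m/s².
Starting from rest, L = ½at², so t = √(2L/a) = √(2×6.33/3.875) ≈ 1.81 s.

t ≈ 1.81 s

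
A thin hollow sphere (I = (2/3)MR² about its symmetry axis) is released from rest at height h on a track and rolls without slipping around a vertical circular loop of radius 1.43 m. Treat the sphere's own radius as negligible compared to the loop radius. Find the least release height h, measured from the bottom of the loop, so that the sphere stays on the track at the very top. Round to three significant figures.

For this body I = (2/3)MR², i.e. k = I/(MR²) = 2/3.
At the top, contact is just lost when gravity alone supplies the centripetal force: Mg = Mv_top²/r, i.e. v_top² = gr.
With ω = v/R, the kinetic energy at speed v is ½(1+k)Mv² = (5/6)Mv².
Energy conservation from release (height h) to the top (height 2r): Mgh = Mg(2r) + (5/6)M·gr.
Thus h_min = 2r + (1+k)r/2 = r(2 + 1.667/2) = 1.43 × 2.833 ≈ 4.05 m.

h_min ≈ 4.05 m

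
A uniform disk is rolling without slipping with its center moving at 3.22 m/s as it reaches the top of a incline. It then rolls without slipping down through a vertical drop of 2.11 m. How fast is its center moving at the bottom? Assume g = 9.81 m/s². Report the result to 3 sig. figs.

With I = (1/2)MR², the ratio k = I/(MR²) is 0.5.
Pure rolling means v = ωR; then KE = ½Mv² + ½I(v/R)² = ½(1+k)Mv² = (3/4)Mv².
Conserving energy between top and bottom: (3/4)Mv² = (3/4)Mv₀² + Mgh, hence v² = v₀² + 2gh/(1+k).
v = √(3.22² + 2×9.81×2.11/1.5) = √37.97 ≈ 6.16 m/s.

v ≈ 6.16 m/s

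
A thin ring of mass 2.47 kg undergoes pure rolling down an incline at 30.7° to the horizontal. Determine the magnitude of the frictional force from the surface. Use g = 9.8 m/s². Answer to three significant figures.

f ≈ 6.18 N

Here I = MR², so the shape factor k = I/(MR²) = 1.
Along the incline Mg sinθ − f = Ma, and torque about the center fR = Iα = kMR²(a/R) gives f = kMa.
Combining, a = g sinθ/(1+k) and f = kMa = kMg sinθ/(1+k).
f = 1 × 2.47 × 9.8 × sin30.7° / 2 ≈ 6.18 N.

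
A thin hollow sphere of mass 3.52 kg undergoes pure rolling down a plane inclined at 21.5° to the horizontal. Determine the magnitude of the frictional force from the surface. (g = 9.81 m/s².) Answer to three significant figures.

With I = (2/3)MR², the ratio k = I/(MR²) is 2/3.
Newton's second law down the slope: Mg sinθ − f = Ma. The torque equation fR = Iα (with α = a/R) gives f = kMa.
Combining, a = g sinθ/(1+k) and f = kMa = kMg sinθ/(1+k).
f = (2/3) × 3.52 × 9.81 × sin21.5° / 1.667 ≈ 5.06 N.

f ≈ 5.06 N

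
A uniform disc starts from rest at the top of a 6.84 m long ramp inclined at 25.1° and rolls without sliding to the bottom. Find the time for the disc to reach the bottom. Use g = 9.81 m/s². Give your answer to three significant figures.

Here I = (1/2)MR², so the shape factor k = I/(MR²) = 0.5.
Newton's second law down the slope: Mg sinθ − f = Ma. The torque equation fR = Iα (with α = a/R) gives f = kMa.
Hence a = g sinθ/(1+k) = 9.81×sin25.1°/1.5 = 2.774 m/s².
With constant a from rest, t = √(2L/a) = √(2·6.84/2.774) ≈ 2.22 s.

t ≈ 2.22 s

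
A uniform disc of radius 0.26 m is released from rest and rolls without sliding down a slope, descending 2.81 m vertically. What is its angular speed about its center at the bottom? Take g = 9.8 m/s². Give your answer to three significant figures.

Here I = (1/2)MR², so the shape factor k = I/(MR²) = 0.5.
The rolling condition ω = v/R makes the rotational term ½I(v/R)² = ½kMv², so KE_total = ½(1+k)Mv² = (3/4)Mv².
Energy conservation Mgh = ½(1+k)Mv² gives v = √(2gh/(1+k)) = √(2 × 9.8 × 2.81 / 1.5) = 6.059 m/s.
Then ω = v/R = 6.059 / 0.26 ≈ 23.3 rad/s.

ω ≈ 23.3 rad/s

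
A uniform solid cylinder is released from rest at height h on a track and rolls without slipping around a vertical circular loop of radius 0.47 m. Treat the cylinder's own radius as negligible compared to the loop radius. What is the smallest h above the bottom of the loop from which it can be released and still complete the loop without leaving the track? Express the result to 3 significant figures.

The moment of inertia is (1/2)MR², giving k ≡ I/(MR²) = 0.5.
At the top of the loop, the minimum-contact condition is Mg = Mv_top²/r, so v_top² = gr.
With ω = v/R, the kinetic energy at speed v is ½(1+k)Mv² = (3/4)Mv².
Energy conservation from release (height h) to the top (height 2r): Mgh = Mg(2r) + (3/4)M·gr.
Thus h_min = 2r + (1+k)r/2 = r(2 + 1.5/2) = 0.47 × 2.75 ≈ 1.29 m.

h_min ≈ 1.29 m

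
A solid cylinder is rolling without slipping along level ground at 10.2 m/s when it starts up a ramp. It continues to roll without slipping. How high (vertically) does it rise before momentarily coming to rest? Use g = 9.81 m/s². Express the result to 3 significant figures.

For this body I = (1/2)MR², i.e. k = I/(MR²) = 0.5.
Since it rolls without slipping, ω = v/R and KE = ½Mv² + ½Iω² = ½(1+k)Mv² = (3/4)Mv².
All of this converts to potential energy at the highest point: (3/4)Mv₀² = Mgh.
Thus h = (1+k)v₀²/(2g) = 1.5 × 10.2² / (2 × 9.81) ≈ 7.95 m.

h ≈ 7.95 m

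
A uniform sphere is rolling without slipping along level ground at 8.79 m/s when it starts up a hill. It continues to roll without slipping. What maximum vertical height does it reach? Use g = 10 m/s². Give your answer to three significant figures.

With I = (2/5)MR², the ratio k = I/(MR²) is 0.4.
Since it rolls without slipping, ω = v/R and KE = ½Mv² + ½Iω² = ½(1+k)Mv² = (7/10)Mv².
All of this converts to potential energy at the highest point: (7/10)Mv₀² = Mgh.
Thus h = (1+k)v₀²/(2g) = 1.4 × 8.79² / (2 × 10) ≈ 5.41 m.

h ≈ 5.41 m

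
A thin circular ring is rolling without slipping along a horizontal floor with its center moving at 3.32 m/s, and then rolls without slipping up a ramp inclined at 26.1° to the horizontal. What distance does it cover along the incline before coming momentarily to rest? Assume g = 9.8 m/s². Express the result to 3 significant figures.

d ≈ 2.56 m

For this body I = MR², i.e. k = I/(MR²) = 1.
Rolling without slipping gives ω = v/R, so the total kinetic energy is ½Mv² + ½Iω² = ½(1+k)Mv² = Mv².
Setting this equal to Mgh gives the vertical rise h = (1+k)v₀²/(2g) = 2×3.32²/(2×9.8) = 1.125 m.
The distance along the slope is d = h/sinθ = 1.125/sin26.1° ≈ 2.56 m.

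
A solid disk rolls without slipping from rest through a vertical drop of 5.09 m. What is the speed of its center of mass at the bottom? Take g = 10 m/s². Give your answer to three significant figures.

v ≈ 8.24 m/s

Here I = (1/2)MR², so the shape factor k = I/(MR²) = 0.5.
Pure rolling means v = ωR; then KE = ½Mv² + ½I(v/R)² = ½(1+k)Mv² = (3/4)Mv².
Energy conservation: Mgh = (3/4)Mv², so v = √(2gh/(1+k)) = √(2 × 10 × 5.09 / 1.5) ≈ 8.24 m/s.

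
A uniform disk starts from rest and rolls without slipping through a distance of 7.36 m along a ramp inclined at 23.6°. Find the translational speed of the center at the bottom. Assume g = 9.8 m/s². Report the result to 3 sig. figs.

v ≈ 6.20 m/s

With I = (1/2)MR², the ratio k = I/(MR²) is 0.5.
Since it rolls without slipping, ω = v/R and KE = ½Mv² + ½Iω² = ½(1+k)Mv² = (3/4)Mv².
The vertical drop is h = L sinθ = 7.36 × sin23.6° = 2.947 m.
Energy conservation: Mgh = (3/4)Mv², so v = √(2gh/(1+k)) = √(2 × 9.8 × 2.947 / 1.5) ≈ 6.20 m/s.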